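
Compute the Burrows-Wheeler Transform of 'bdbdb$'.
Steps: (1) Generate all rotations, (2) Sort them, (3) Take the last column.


Rotations (sorted):
  0: $bdbdb -> last char: b
  1: b$bdbd -> last char: d
  2: bdb$bd -> last char: d
  3: bdbdb$ -> last char: $
  4: db$bdb -> last char: b
  5: dbdb$b -> last char: b


BWT = bdd$bb


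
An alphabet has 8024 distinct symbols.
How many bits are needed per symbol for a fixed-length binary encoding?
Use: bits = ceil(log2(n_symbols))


log2(8024) = 12.9701
Bracket: 2^12 = 4096 < 8024 <= 2^13 = 8192
So ceil(log2(8024)) = 13

bits = ceil(log2(8024)) = ceil(12.9701) = 13 bits


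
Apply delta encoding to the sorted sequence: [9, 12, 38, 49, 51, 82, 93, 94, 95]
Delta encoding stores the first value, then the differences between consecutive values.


First value: 9
Deltas:
  12 - 9 = 3
  38 - 12 = 26
  49 - 38 = 11
  51 - 49 = 2
  82 - 51 = 31
  93 - 82 = 11
  94 - 93 = 1
  95 - 94 = 1


Delta encoded: [9, 3, 26, 11, 2, 31, 11, 1, 1]


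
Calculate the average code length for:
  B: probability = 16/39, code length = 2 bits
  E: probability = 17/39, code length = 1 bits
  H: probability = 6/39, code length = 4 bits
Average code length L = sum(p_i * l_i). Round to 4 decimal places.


Weighted contributions p_i * l_i:
  B: (16/39) * 2 = 32/39
  E: (17/39) * 1 = 17/39
  H: (6/39) * 4 = 24/39
Sum = (32 + 17 + 24)/39 = 73/39

L = 73/39 = 1.8718 bits/symbol


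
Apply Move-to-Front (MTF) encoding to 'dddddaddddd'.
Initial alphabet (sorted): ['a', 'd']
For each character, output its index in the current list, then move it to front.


MTF encoding:
'd': index 1 in ['a', 'd'] -> ['d', 'a']
'd': index 0 in ['d', 'a'] -> ['d', 'a']
'd': index 0 in ['d', 'a'] -> ['d', 'a']
'd': index 0 in ['d', 'a'] -> ['d', 'a']
'd': index 0 in ['d', 'a'] -> ['d', 'a']
'a': index 1 in ['d', 'a'] -> ['a', 'd']
'd': index 1 in ['a', 'd'] -> ['d', 'a']
'd': index 0 in ['d', 'a'] -> ['d', 'a']
'd': index 0 in ['d', 'a'] -> ['d', 'a']
'd': index 0 in ['d', 'a'] -> ['d', 'a']
'd': index 0 in ['d', 'a'] -> ['d', 'a']


Output: [1, 0, 0, 0, 0, 1, 1, 0, 0, 0, 0]


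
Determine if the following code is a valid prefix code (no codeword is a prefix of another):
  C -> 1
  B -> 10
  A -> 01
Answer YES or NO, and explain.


Checking each pair (does one codeword prefix another?):
  C='1' vs B='10': prefix -- VIOLATION

NO -- this is NOT a valid prefix code. C (1) is a prefix of B (10).


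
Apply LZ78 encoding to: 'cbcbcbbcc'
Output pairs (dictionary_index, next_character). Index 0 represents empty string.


LZ78 encoding steps:
Dictionary: {0: ''}
Step 1: w='' (idx 0), next='c' -> output (0, 'c'), add 'c' as idx 1
Step 2: w='' (idx 0), next='b' -> output (0, 'b'), add 'b' as idx 2
Step 3: w='c' (idx 1), next='b' -> output (1, 'b'), add 'cb' as idx 3
Step 4: w='cb' (idx 3), next='b' -> output (3, 'b'), add 'cbb' as idx 4
Step 5: w='c' (idx 1), next='c' -> output (1, 'c'), add 'cc' as idx 5


Encoded: [(0, 'c'), (0, 'b'), (1, 'b'), (3, 'b'), (1, 'c')]


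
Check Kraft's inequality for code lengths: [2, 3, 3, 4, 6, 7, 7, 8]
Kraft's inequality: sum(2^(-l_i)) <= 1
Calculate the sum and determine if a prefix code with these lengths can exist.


Sum = 2^(-2) + 2^(-3) + 2^(-3) + 2^(-4) + 2^(-6) + 2^(-7) + 2^(-7) + 2^(-8)
    = 0.25 + 0.125 + 0.125 + 0.0625 + 0.015625 + 0.0078125 + 0.0078125 + 0.00390625
    = 153/256 = 0.59765625
Since 0.59765625 <= 1, Kraft's inequality IS satisfied.
A prefix code with these lengths CAN exist.

Kraft sum = 0.59765625. Satisfied.


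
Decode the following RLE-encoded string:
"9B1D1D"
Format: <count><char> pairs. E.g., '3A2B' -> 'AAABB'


Expanding each <count><char> pair:
  9B -> 'BBBBBBBBB'
  1D -> 'D'
  1D -> 'D'

Decoded = BBBBBBBBBDD


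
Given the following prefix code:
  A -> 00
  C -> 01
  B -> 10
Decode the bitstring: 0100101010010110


Decoding step by step:
Bits 01 -> C
Bits 00 -> A
Bits 10 -> B
Bits 10 -> B
Bits 10 -> B
Bits 01 -> C
Bits 01 -> C
Bits 10 -> B


Decoded message: CABBBCCB


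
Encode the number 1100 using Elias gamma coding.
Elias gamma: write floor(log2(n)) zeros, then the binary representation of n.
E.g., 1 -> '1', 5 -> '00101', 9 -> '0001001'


num_bits = floor(log2(1100)) + 1 = 11
leading_zeros = num_bits - 1 = 10
binary(1100) = 10001001100

Elias gamma(1100) = '0000000000' + '10001001100' = 000000000010001001100 (21 bits)


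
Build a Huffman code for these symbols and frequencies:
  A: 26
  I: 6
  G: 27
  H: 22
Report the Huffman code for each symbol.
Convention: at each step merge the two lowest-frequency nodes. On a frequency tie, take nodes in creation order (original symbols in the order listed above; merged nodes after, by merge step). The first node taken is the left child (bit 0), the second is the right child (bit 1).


Huffman tree construction:
Step 1: Merge I(6) + H(22) = 28
Step 2: Merge A(26) + G(27) = 53
Step 3: Merge (I+H)(28) + (A+G)(53) = 81
Read each symbol's code off the tree from the root (left child = 0, right child = 1).

Codes:
  A: 10 (length 2)
  I: 00 (length 2)
  G: 11 (length 2)
  H: 01 (length 2)
Average code length: 162/81 = 2.0000 bits/symbol


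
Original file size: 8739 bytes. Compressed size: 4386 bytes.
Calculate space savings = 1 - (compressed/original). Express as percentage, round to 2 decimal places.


ratio = compressed/original = 4386/8739 = 0.501888
savings = 1 - ratio = 1 - 0.501888 = 0.498112
as a percentage: 0.498112 * 100 = 49.81%

Space savings = 1 - 4386/8739 = 49.81%


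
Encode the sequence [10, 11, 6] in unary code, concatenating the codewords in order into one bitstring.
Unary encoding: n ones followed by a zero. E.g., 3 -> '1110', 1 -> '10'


Encode each number as n ones followed by a terminating 0:
  10 -> 11111111110 (11 bits)
  11 -> 111111111110 (12 bits)
  6 -> 1111110 (7 bits)
Total length = 11 + 12 + 7 = 30 bits.

Unary([10, 11, 6]) = 111111111101111111111101111110 (30 bits)


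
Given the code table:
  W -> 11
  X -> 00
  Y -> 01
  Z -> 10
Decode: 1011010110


Decoding:
10 -> Z
11 -> W
01 -> Y
01 -> Y
10 -> Z


Result: ZWYYZ


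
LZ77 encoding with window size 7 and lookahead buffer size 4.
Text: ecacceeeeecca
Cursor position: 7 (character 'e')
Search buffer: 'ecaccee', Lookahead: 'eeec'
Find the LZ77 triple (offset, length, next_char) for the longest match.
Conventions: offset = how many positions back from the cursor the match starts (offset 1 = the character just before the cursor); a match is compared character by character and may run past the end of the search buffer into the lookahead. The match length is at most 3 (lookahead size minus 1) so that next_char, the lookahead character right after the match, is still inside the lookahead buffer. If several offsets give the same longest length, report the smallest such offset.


Try each offset into the search buffer:
  offset=1 (pos 6, char 'e'): match length 3
  offset=2 (pos 5, char 'e'): match length 3
  offset=3 (pos 4, char 'c'): match length 0
  offset=4 (pos 3, char 'c'): match length 0
  offset=5 (pos 2, char 'a'): match length 0
  offset=6 (pos 1, char 'c'): match length 0
  offset=7 (pos 0, char 'e'): match length 1
Longest match has length 3, found at offsets 1, 2; take the smallest, offset 1.
next_char = character at position 7 + 3 = 10 -> 'c'

Best match: offset=1, length=3 (matching 'eee' starting at position 6)
LZ77 triple: (1, 3, 'c')


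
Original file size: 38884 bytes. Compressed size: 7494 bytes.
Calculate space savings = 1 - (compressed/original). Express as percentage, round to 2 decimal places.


ratio = compressed/original = 7494/38884 = 0.192727
savings = 1 - ratio = 1 - 0.192727 = 0.807273
as a percentage: 0.807273 * 100 = 80.73%

Space savings = 1 - 7494/38884 = 80.73%


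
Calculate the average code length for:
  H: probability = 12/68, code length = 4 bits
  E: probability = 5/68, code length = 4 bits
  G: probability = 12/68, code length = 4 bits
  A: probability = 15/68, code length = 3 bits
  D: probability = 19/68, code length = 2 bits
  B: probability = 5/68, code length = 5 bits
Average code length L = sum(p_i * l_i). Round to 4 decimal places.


Weighted contributions p_i * l_i:
  H: (12/68) * 4 = 48/68
  E: (5/68) * 4 = 20/68
  G: (12/68) * 4 = 48/68
  A: (15/68) * 3 = 45/68
  D: (19/68) * 2 = 38/68
  B: (5/68) * 5 = 25/68
Sum = (48 + 20 + 48 + 45 + 38 + 25)/68 = 224/68

L = 224/68 = 3.2941 bits/symbol


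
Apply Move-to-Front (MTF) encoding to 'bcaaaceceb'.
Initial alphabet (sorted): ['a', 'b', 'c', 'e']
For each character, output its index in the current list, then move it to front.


MTF encoding:
'b': index 1 in ['a', 'b', 'c', 'e'] -> ['b', 'a', 'c', 'e']
'c': index 2 in ['b', 'a', 'c', 'e'] -> ['c', 'b', 'a', 'e']
'a': index 2 in ['c', 'b', 'a', 'e'] -> ['a', 'c', 'b', 'e']
'a': index 0 in ['a', 'c', 'b', 'e'] -> ['a', 'c', 'b', 'e']
'a': index 0 in ['a', 'c', 'b', 'e'] -> ['a', 'c', 'b', 'e']
'c': index 1 in ['a', 'c', 'b', 'e'] -> ['c', 'a', 'b', 'e']
'e': index 3 in ['c', 'a', 'b', 'e'] -> ['e', 'c', 'a', 'b']
'c': index 1 in ['e', 'c', 'a', 'b'] -> ['c', 'e', 'a', 'b']
'e': index 1 in ['c', 'e', 'a', 'b'] -> ['e', 'c', 'a', 'b']
'b': index 3 in ['e', 'c', 'a', 'b'] -> ['b', 'e', 'c', 'a']


Output: [1, 2, 2, 0, 0, 1, 3, 1, 1, 3]


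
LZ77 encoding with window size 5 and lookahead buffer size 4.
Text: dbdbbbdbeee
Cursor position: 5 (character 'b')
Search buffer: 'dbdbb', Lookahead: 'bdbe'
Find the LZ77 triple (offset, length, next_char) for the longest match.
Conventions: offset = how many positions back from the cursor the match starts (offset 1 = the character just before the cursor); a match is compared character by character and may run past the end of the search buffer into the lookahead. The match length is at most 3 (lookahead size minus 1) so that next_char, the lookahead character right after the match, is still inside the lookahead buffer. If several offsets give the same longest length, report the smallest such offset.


Try each offset into the search buffer:
  offset=1 (pos 4, char 'b'): match length 1
  offset=2 (pos 3, char 'b'): match length 1
  offset=3 (pos 2, char 'd'): match length 0
  offset=4 (pos 1, char 'b'): match length 3
  offset=5 (pos 0, char 'd'): match length 0
Longest match has length 3 at offset 4.
next_char = character at position 5 + 3 = 8 -> 'e'

Best match: offset=4, length=3 (matching 'bdb' starting at position 1)
LZ77 triple: (4, 3, 'e')


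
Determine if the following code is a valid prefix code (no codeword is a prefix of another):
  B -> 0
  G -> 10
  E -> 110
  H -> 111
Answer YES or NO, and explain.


Checking each pair (does one codeword prefix another?):
  B='0' vs G='10': no prefix
  B='0' vs E='110': no prefix
  B='0' vs H='111': no prefix
  G='10' vs B='0': no prefix
  G='10' vs E='110': no prefix
  G='10' vs H='111': no prefix
  E='110' vs B='0': no prefix
  E='110' vs G='10': no prefix
  E='110' vs H='111': no prefix
  H='111' vs B='0': no prefix
  H='111' vs G='10': no prefix
  H='111' vs E='110': no prefix
No violation found over all pairs.

YES -- this is a valid prefix code. No codeword is a prefix of any other codeword.


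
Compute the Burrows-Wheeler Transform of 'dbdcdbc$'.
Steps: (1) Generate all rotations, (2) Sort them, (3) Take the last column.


Rotations (sorted):
  0: $dbdcdbc -> last char: c
  1: bc$dbdcd -> last char: d
  2: bdcdbc$d -> last char: d
  3: c$dbdcdb -> last char: b
  4: cdbc$dbd -> last char: d
  5: dbc$dbdc -> last char: c
  6: dbdcdbc$ -> last char: $
  7: dcdbc$db -> last char: b


BWT = cddbdc$b


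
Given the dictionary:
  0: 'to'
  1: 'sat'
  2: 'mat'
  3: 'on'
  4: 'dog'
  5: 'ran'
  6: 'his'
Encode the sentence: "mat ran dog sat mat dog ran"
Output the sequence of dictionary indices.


Look up each word in the dictionary:
  'mat' -> 2
  'ran' -> 5
  'dog' -> 4
  'sat' -> 1
  'mat' -> 2
  'dog' -> 4
  'ran' -> 5

Encoded: [2, 5, 4, 1, 2, 4, 5]


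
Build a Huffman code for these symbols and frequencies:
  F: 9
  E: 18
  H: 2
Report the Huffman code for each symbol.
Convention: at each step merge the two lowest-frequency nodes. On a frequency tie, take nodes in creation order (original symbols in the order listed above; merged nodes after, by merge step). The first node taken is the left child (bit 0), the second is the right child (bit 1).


Huffman tree construction:
Step 1: Merge H(2) + F(9) = 11
Step 2: Merge (H+F)(11) + E(18) = 29
Read each symbol's code off the tree from the root (left child = 0, right child = 1).

Codes:
  F: 01 (length 2)
  E: 1 (length 1)
  H: 00 (length 2)
Average code length: 40/29 = 1.3793 bits/symbol


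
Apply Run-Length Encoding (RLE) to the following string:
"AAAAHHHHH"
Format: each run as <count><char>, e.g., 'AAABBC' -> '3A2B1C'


Scanning runs left to right:
  i=0: run of 'A' x 4 -> '4A'
  i=4: run of 'H' x 5 -> '5H'

RLE = 4A5H


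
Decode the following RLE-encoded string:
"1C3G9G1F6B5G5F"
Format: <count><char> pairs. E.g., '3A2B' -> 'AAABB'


Expanding each <count><char> pair:
  1C -> 'C'
  3G -> 'GGG'
  9G -> 'GGGGGGGGG'
  1F -> 'F'
  6B -> 'BBBBBB'
  5G -> 'GGGGG'
  5F -> 'FFFFF'

Decoded = CGGGGGGGGGGGGFBBBBBBGGGGGFFFFF


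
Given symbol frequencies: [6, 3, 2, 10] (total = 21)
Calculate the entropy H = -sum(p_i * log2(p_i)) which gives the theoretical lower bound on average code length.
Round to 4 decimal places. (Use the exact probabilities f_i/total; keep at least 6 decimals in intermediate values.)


Per-symbol terms -p_i * log2(p_i) with p_i = f_i/21:
  p = 6/21 = 0.285714: log2(p) = -1.807355, -p*log2(p) = 0.516387
  p = 3/21 = 0.142857: log2(p) = -2.807355, -p*log2(p) = 0.401051
  p = 2/21 = 0.095238: log2(p) = -3.392317, -p*log2(p) = 0.323078
  p = 10/21 = 0.476190: log2(p) = -1.070389, -p*log2(p) = 0.509709
H = 0.516387 + 0.401051 + 0.323078 + 0.509709 = 1.750225

H = 1.7502 bits/symbol


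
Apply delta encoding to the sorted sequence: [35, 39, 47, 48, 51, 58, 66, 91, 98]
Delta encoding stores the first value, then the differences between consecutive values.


First value: 35
Deltas:
  39 - 35 = 4
  47 - 39 = 8
  48 - 47 = 1
  51 - 48 = 3
  58 - 51 = 7
  66 - 58 = 8
  91 - 66 = 25
  98 - 91 = 7


Delta encoded: [35, 4, 8, 1, 3, 7, 8, 25, 7]


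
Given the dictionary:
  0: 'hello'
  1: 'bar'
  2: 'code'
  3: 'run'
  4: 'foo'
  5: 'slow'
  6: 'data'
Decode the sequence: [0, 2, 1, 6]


Look up each index in the dictionary:
  0 -> 'hello'
  2 -> 'code'
  1 -> 'bar'
  6 -> 'data'

Decoded: "hello code bar data"


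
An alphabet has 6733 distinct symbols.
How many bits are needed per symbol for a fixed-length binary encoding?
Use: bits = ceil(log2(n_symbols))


log2(6733) = 12.717
Bracket: 2^12 = 4096 < 6733 <= 2^13 = 8192
So ceil(log2(6733)) = 13

bits = ceil(log2(6733)) = ceil(12.717) = 13 bits


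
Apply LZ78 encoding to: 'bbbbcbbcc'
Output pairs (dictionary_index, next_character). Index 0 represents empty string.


LZ78 encoding steps:
Dictionary: {0: ''}
Step 1: w='' (idx 0), next='b' -> output (0, 'b'), add 'b' as idx 1
Step 2: w='b' (idx 1), next='b' -> output (1, 'b'), add 'bb' as idx 2
Step 3: w='b' (idx 1), next='c' -> output (1, 'c'), add 'bc' as idx 3
Step 4: w='bb' (idx 2), next='c' -> output (2, 'c'), add 'bbc' as idx 4
Step 5: w='' (idx 0), next='c' -> output (0, 'c'), add 'c' as idx 5


Encoded: [(0, 'b'), (1, 'b'), (1, 'c'), (2, 'c'), (0, 'c')]


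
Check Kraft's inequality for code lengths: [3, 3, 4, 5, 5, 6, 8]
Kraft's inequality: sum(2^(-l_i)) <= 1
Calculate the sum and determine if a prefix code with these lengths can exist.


Sum = 2^(-3) + 2^(-3) + 2^(-4) + 2^(-5) + 2^(-5) + 2^(-6) + 2^(-8)
    = 0.125 + 0.125 + 0.0625 + 0.03125 + 0.03125 + 0.015625 + 0.00390625
    = 101/256 = 0.39453125
Since 0.39453125 <= 1, Kraft's inequality IS satisfied.
A prefix code with these lengths CAN exist.

Kraft sum = 0.39453125. Satisfied.


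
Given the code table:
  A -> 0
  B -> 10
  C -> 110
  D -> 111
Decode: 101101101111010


Decoding:
10 -> B
110 -> C
110 -> C
111 -> D
10 -> B
10 -> B


Result: BCCDBB


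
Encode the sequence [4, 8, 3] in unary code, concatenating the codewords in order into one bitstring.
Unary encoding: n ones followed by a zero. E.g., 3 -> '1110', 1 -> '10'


Encode each number as n ones followed by a terminating 0:
  4 -> 11110 (5 bits)
  8 -> 111111110 (9 bits)
  3 -> 1110 (4 bits)
Total length = 5 + 9 + 4 = 18 bits.

Unary([4, 8, 3]) = 111101111111101110 (18 bits)


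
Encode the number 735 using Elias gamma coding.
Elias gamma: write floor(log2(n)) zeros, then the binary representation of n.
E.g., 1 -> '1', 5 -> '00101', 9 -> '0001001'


num_bits = floor(log2(735)) + 1 = 10
leading_zeros = num_bits - 1 = 9
binary(735) = 1011011111

Elias gamma(735) = '000000000' + '1011011111' = 0000000001011011111 (19 bits)


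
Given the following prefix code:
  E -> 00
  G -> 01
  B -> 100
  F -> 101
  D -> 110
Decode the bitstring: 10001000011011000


Decoding step by step:
Bits 100 -> B
Bits 01 -> G
Bits 00 -> E
Bits 00 -> E
Bits 110 -> D
Bits 110 -> D
Bits 00 -> E


Decoded message: BGEEDDE


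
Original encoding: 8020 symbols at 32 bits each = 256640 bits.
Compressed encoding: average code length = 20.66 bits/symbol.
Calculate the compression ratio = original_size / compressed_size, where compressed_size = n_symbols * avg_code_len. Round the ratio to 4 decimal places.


original_size = n_symbols * orig_bits = 8020 * 32 = 256640 bits
compressed_size = n_symbols * avg_code_len = 8020 * 20.66 = 165693.2 bits
ratio = original_size / compressed_size = 256640 / 165693.2 = 1.5489

Compression ratio = 1.5489


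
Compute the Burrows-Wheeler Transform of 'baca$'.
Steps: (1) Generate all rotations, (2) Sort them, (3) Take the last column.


Rotations (sorted):
  0: $baca -> last char: a
  1: a$bac -> last char: c
  2: aca$b -> last char: b
  3: baca$ -> last char: $
  4: ca$ba -> last char: a


BWT = acb$a


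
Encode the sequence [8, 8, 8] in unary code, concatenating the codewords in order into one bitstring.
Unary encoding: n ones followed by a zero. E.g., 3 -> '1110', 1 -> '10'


Encode each number as n ones followed by a terminating 0:
  8 -> 111111110 (9 bits)
  8 -> 111111110 (9 bits)
  8 -> 111111110 (9 bits)
Total length = 9 + 9 + 9 = 27 bits.

Unary([8, 8, 8]) = 111111110111111110111111110 (27 bits)


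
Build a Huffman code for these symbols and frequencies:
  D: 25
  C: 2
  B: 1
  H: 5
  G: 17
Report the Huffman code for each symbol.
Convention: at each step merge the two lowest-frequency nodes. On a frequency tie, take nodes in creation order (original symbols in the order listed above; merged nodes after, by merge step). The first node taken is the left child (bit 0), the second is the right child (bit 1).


Huffman tree construction:
Step 1: Merge B(1) + C(2) = 3
Step 2: Merge (B+C)(3) + H(5) = 8
Step 3: Merge ((B+C)+H)(8) + G(17) = 25
Step 4: Merge D(25) + (((B+C)+H)+G)(25) = 50
Read each symbol's code off the tree from the root (left child = 0, right child = 1).

Codes:
  D: 0 (length 1)
  C: 1001 (length 4)
  B: 1000 (length 4)
  H: 101 (length 3)
  G: 11 (length 2)
Average code length: 86/50 = 1.7200 bits/symbol


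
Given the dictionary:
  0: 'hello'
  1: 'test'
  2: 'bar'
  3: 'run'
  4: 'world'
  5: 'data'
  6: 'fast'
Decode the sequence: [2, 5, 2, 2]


Look up each index in the dictionary:
  2 -> 'bar'
  5 -> 'data'
  2 -> 'bar'
  2 -> 'bar'

Decoded: "bar data bar bar"


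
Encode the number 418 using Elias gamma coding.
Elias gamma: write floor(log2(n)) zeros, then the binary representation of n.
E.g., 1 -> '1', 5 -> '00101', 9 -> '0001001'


num_bits = floor(log2(418)) + 1 = 9
leading_zeros = num_bits - 1 = 8
binary(418) = 110100010

Elias gamma(418) = '00000000' + '110100010' = 00000000110100010 (17 bits)


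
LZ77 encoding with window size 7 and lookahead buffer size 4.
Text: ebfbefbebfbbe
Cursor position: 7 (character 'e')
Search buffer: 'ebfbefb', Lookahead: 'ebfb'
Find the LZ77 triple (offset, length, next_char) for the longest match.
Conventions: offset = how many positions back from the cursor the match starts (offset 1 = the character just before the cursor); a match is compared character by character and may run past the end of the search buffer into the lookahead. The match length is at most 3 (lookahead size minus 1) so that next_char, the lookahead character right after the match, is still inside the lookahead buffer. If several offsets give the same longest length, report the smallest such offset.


Try each offset into the search buffer:
  offset=1 (pos 6, char 'b'): match length 0
  offset=2 (pos 5, char 'f'): match length 0
  offset=3 (pos 4, char 'e'): match length 1
  offset=4 (pos 3, char 'b'): match length 0
  offset=5 (pos 2, char 'f'): match length 0
  offset=6 (pos 1, char 'b'): match length 0
  offset=7 (pos 0, char 'e'): match length 3
Longest match has length 3 at offset 7.
next_char = character at position 7 + 3 = 10 -> 'b'

Best match: offset=7, length=3 (matching 'ebf' starting at position 0)
LZ77 triple: (7, 3, 'b')


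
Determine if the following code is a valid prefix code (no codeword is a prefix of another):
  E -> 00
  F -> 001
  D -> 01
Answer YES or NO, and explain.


Checking each pair (does one codeword prefix another?):
  E='00' vs F='001': prefix -- VIOLATION

NO -- this is NOT a valid prefix code. E (00) is a prefix of F (001).


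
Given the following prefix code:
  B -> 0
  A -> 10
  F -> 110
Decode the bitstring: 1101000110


Decoding step by step:
Bits 110 -> F
Bits 10 -> A
Bits 0 -> B
Bits 0 -> B
Bits 110 -> F


Decoded message: FABBF


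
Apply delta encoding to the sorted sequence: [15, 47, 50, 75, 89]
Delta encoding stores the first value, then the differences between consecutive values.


First value: 15
Deltas:
  47 - 15 = 32
  50 - 47 = 3
  75 - 50 = 25
  89 - 75 = 14


Delta encoded: [15, 32, 3, 25, 14]


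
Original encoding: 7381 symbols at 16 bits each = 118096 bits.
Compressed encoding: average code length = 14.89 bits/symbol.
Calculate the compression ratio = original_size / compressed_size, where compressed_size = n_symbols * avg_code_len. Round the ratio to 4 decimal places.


original_size = n_symbols * orig_bits = 7381 * 16 = 118096 bits
compressed_size = n_symbols * avg_code_len = 7381 * 14.89 = 109903.09 bits
ratio = original_size / compressed_size = 118096 / 109903.09 = 1.0745

Compression ratio = 1.0745


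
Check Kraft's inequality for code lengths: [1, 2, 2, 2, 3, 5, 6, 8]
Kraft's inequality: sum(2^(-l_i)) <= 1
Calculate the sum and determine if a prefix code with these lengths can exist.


Sum = 2^(-1) + 2^(-2) + 2^(-2) + 2^(-2) + 2^(-3) + 2^(-5) + 2^(-6) + 2^(-8)
    = 0.5 + 0.25 + 0.25 + 0.25 + 0.125 + 0.03125 + 0.015625 + 0.00390625
    = 365/256 = 1.42578125
Since 1.42578125 > 1, Kraft's inequality is NOT satisfied.
A prefix code with these lengths CANNOT exist.

Kraft sum = 1.42578125. Not satisfied.


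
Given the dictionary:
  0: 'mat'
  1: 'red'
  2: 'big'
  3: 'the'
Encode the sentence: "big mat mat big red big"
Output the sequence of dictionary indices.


Look up each word in the dictionary:
  'big' -> 2
  'mat' -> 0
  'mat' -> 0
  'big' -> 2
  'red' -> 1
  'big' -> 2

Encoded: [2, 0, 0, 2, 1, 2]


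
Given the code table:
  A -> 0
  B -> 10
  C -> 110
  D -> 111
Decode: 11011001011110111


Decoding:
110 -> C
110 -> C
0 -> A
10 -> B
111 -> D
10 -> B
111 -> D


Result: CCABDBD


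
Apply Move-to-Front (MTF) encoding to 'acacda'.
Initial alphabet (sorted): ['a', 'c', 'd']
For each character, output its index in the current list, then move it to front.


MTF encoding:
'a': index 0 in ['a', 'c', 'd'] -> ['a', 'c', 'd']
'c': index 1 in ['a', 'c', 'd'] -> ['c', 'a', 'd']
'a': index 1 in ['c', 'a', 'd'] -> ['a', 'c', 'd']
'c': index 1 in ['a', 'c', 'd'] -> ['c', 'a', 'd']
'd': index 2 in ['c', 'a', 'd'] -> ['d', 'c', 'a']
'a': index 2 in ['d', 'c', 'a'] -> ['a', 'd', 'c']


Output: [0, 1, 1, 1, 2, 2]


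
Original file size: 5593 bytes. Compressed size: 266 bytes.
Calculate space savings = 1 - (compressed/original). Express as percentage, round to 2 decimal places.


ratio = compressed/original = 266/5593 = 0.047559
savings = 1 - ratio = 1 - 0.047559 = 0.952441
as a percentage: 0.952441 * 100 = 95.24%

Space savings = 1 - 266/5593 = 95.24%


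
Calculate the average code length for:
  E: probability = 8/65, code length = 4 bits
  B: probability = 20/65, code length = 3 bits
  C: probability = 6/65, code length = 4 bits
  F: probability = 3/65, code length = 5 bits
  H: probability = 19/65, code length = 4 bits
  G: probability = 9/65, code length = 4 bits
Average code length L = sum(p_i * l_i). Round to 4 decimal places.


Weighted contributions p_i * l_i:
  E: (8/65) * 4 = 32/65
  B: (20/65) * 3 = 60/65
  C: (6/65) * 4 = 24/65
  F: (3/65) * 5 = 15/65
  H: (19/65) * 4 = 76/65
  G: (9/65) * 4 = 36/65
Sum = (32 + 60 + 24 + 15 + 76 + 36)/65 = 243/65

L = 243/65 = 3.7385 bits/symbol


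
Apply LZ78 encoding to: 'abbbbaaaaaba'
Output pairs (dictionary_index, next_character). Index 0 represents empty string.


LZ78 encoding steps:
Dictionary: {0: ''}
Step 1: w='' (idx 0), next='a' -> output (0, 'a'), add 'a' as idx 1
Step 2: w='' (idx 0), next='b' -> output (0, 'b'), add 'b' as idx 2
Step 3: w='b' (idx 2), next='b' -> output (2, 'b'), add 'bb' as idx 3
Step 4: w='b' (idx 2), next='a' -> output (2, 'a'), add 'ba' as idx 4
Step 5: w='a' (idx 1), next='a' -> output (1, 'a'), add 'aa' as idx 5
Step 6: w='aa' (idx 5), next='b' -> output (5, 'b'), add 'aab' as idx 6
Step 7: w='a' (idx 1), end of input -> output (1, '')


Encoded: [(0, 'a'), (0, 'b'), (2, 'b'), (2, 'a'), (1, 'a'), (5, 'b'), (1, '')]


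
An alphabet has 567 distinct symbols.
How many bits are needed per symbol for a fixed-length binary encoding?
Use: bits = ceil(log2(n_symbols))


log2(567) = 9.1472
Bracket: 2^9 = 512 < 567 <= 2^10 = 1024
So ceil(log2(567)) = 10

bits = ceil(log2(567)) = ceil(9.1472) = 10 bits


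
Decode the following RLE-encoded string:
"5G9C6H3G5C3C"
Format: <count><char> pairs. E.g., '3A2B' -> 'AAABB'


Expanding each <count><char> pair:
  5G -> 'GGGGG'
  9C -> 'CCCCCCCCC'
  6H -> 'HHHHHH'
  3G -> 'GGG'
  5C -> 'CCCCC'
  3C -> 'CCC'

Decoded = GGGGGCCCCCCCCCHHHHHHGGGCCCCCCCC


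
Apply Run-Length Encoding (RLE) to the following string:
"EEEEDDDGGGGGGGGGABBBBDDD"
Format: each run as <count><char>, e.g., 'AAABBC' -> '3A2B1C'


Scanning runs left to right:
  i=0: run of 'E' x 4 -> '4E'
  i=4: run of 'D' x 3 -> '3D'
  i=7: run of 'G' x 9 -> '9G'
  i=16: run of 'A' x 1 -> '1A'
  i=17: run of 'B' x 4 -> '4B'
  i=21: run of 'D' x 3 -> '3D'

RLE = 4E3D9G1A4B3D


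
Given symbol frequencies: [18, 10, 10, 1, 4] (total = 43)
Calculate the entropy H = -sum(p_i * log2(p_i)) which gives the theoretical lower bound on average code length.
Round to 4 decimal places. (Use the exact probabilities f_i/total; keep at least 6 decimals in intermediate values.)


Per-symbol terms -p_i * log2(p_i) with p_i = f_i/43:
  p = 18/43 = 0.418605: log2(p) = -1.256340, -p*log2(p) = 0.525910
  p = 10/43 = 0.232558: log2(p) = -2.104337, -p*log2(p) = 0.489381
  p = 10/43 = 0.232558: log2(p) = -2.104337, -p*log2(p) = 0.489381
  p = 1/43 = 0.023256: log2(p) = -5.426265, -p*log2(p) = 0.126192
  p = 4/43 = 0.093023: log2(p) = -3.426265, -p*log2(p) = 0.318722
H = 0.525910 + 0.489381 + 0.489381 + 0.126192 + 0.318722 = 1.949586

H = 1.9496 bits/symbol


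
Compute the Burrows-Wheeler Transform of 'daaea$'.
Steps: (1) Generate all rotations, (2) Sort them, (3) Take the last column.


Rotations (sorted):
  0: $daaea -> last char: a
  1: a$daae -> last char: e
  2: aaea$d -> last char: d
  3: aea$da -> last char: a
  4: daaea$ -> last char: $
  5: ea$daa -> last char: a


BWT = aeda$a


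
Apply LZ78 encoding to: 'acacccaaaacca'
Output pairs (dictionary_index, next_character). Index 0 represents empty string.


LZ78 encoding steps:
Dictionary: {0: ''}
Step 1: w='' (idx 0), next='a' -> output (0, 'a'), add 'a' as idx 1
Step 2: w='' (idx 0), next='c' -> output (0, 'c'), add 'c' as idx 2
Step 3: w='a' (idx 1), next='c' -> output (1, 'c'), add 'ac' as idx 3
Step 4: w='c' (idx 2), next='c' -> output (2, 'c'), add 'cc' as idx 4
Step 5: w='a' (idx 1), next='a' -> output (1, 'a'), add 'aa' as idx 5
Step 6: w='aa' (idx 5), next='c' -> output (5, 'c'), add 'aac' as idx 6
Step 7: w='c' (idx 2), next='a' -> output (2, 'a'), add 'ca' as idx 7


Encoded: [(0, 'a'), (0, 'c'), (1, 'c'), (2, 'c'), (1, 'a'), (5, 'c'), (2, 'a')]


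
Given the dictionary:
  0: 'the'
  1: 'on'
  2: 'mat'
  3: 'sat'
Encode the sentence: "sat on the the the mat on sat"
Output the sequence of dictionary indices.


Look up each word in the dictionary:
  'sat' -> 3
  'on' -> 1
  'the' -> 0
  'the' -> 0
  'the' -> 0
  'mat' -> 2
  'on' -> 1
  'sat' -> 3

Encoded: [3, 1, 0, 0, 0, 2, 1, 3]


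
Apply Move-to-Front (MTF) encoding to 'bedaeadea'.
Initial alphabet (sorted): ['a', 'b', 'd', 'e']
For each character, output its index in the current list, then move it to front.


MTF encoding:
'b': index 1 in ['a', 'b', 'd', 'e'] -> ['b', 'a', 'd', 'e']
'e': index 3 in ['b', 'a', 'd', 'e'] -> ['e', 'b', 'a', 'd']
'd': index 3 in ['e', 'b', 'a', 'd'] -> ['d', 'e', 'b', 'a']
'a': index 3 in ['d', 'e', 'b', 'a'] -> ['a', 'd', 'e', 'b']
'e': index 2 in ['a', 'd', 'e', 'b'] -> ['e', 'a', 'd', 'b']
'a': index 1 in ['e', 'a', 'd', 'b'] -> ['a', 'e', 'd', 'b']
'd': index 2 in ['a', 'e', 'd', 'b'] -> ['d', 'a', 'e', 'b']
'e': index 2 in ['d', 'a', 'e', 'b'] -> ['e', 'd', 'a', 'b']
'a': index 2 in ['e', 'd', 'a', 'b'] -> ['a', 'e', 'd', 'b']


Output: [1, 3, 3, 3, 2, 1, 2, 2, 2]


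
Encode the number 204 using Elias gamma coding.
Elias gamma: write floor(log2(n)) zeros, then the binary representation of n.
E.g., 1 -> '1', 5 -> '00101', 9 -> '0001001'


num_bits = floor(log2(204)) + 1 = 8
leading_zeros = num_bits - 1 = 7
binary(204) = 11001100

Elias gamma(204) = '0000000' + '11001100' = 000000011001100 (15 bits)


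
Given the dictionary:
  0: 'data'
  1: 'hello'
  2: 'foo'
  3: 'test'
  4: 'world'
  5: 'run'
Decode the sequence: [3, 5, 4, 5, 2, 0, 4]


Look up each index in the dictionary:
  3 -> 'test'
  5 -> 'run'
  4 -> 'world'
  5 -> 'run'
  2 -> 'foo'
  0 -> 'data'
  4 -> 'world'

Decoded: "test run world run foo data world"


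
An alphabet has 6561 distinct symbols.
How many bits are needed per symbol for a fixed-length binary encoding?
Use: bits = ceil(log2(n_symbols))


log2(6561) = 12.6797
Bracket: 2^12 = 4096 < 6561 <= 2^13 = 8192
So ceil(log2(6561)) = 13

bits = ceil(log2(6561)) = ceil(12.6797) = 13 bits


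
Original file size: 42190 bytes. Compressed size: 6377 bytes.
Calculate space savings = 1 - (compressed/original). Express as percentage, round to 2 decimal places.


ratio = compressed/original = 6377/42190 = 0.15115
savings = 1 - ratio = 1 - 0.15115 = 0.84885
as a percentage: 0.84885 * 100 = 84.89%

Space savings = 1 - 6377/42190 = 84.89%


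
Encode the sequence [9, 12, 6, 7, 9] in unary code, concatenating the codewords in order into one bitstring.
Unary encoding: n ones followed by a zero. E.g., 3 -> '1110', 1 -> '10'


Encode each number as n ones followed by a terminating 0:
  9 -> 1111111110 (10 bits)
  12 -> 1111111111110 (13 bits)
  6 -> 1111110 (7 bits)
  7 -> 11111110 (8 bits)
  9 -> 1111111110 (10 bits)
Total length = 10 + 13 + 7 + 8 + 10 = 48 bits.

Unary([9, 12, 6, 7, 9]) = 111111111011111111111101111110111111101111111110 (48 bits)


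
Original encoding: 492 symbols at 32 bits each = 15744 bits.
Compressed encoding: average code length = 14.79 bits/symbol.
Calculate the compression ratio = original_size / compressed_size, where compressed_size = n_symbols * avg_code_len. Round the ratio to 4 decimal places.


original_size = n_symbols * orig_bits = 492 * 32 = 15744 bits
compressed_size = n_symbols * avg_code_len = 492 * 14.79 = 7276.68 bits
ratio = original_size / compressed_size = 15744 / 7276.68 = 2.1636

Compression ratio = 2.1636


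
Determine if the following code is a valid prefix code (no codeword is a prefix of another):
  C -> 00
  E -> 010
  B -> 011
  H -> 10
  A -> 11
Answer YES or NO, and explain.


Checking each pair (does one codeword prefix another?):
  C='00' vs E='010': no prefix
  C='00' vs B='011': no prefix
  C='00' vs H='10': no prefix
  C='00' vs A='11': no prefix
  E='010' vs C='00': no prefix
  E='010' vs B='011': no prefix
  E='010' vs H='10': no prefix
  E='010' vs A='11': no prefix
  B='011' vs C='00': no prefix
  B='011' vs E='010': no prefix
  B='011' vs H='10': no prefix
  B='011' vs A='11': no prefix
  H='10' vs C='00': no prefix
  H='10' vs E='010': no prefix
  H='10' vs B='011': no prefix
  H='10' vs A='11': no prefix
  A='11' vs C='00': no prefix
  A='11' vs E='010': no prefix
  A='11' vs B='011': no prefix
  A='11' vs H='10': no prefix
No violation found over all pairs.

YES -- this is a valid prefix code. No codeword is a prefix of any other codeword.


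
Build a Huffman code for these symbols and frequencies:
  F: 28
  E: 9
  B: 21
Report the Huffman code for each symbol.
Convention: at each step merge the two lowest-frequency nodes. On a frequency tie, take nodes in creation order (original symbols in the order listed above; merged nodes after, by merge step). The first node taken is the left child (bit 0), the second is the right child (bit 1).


Huffman tree construction:
Step 1: Merge E(9) + B(21) = 30
Step 2: Merge F(28) + (E+B)(30) = 58
Read each symbol's code off the tree from the root (left child = 0, right child = 1).

Codes:
  F: 0 (length 1)
  E: 10 (length 2)
  B: 11 (length 2)
Average code length: 88/58 = 1.5172 bits/symbol


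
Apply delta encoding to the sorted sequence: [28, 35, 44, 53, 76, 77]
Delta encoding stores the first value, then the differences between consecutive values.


First value: 28
Deltas:
  35 - 28 = 7
  44 - 35 = 9
  53 - 44 = 9
  76 - 53 = 23
  77 - 76 = 1


Delta encoded: [28, 7, 9, 9, 23, 1]


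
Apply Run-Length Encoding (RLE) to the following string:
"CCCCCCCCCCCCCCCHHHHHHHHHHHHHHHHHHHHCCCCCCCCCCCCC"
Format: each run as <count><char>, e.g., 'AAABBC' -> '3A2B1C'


Scanning runs left to right:
  i=0: run of 'C' x 15 -> '15C'
  i=15: run of 'H' x 20 -> '20H'
  i=35: run of 'C' x 13 -> '13C'

RLE = 15C20H13C


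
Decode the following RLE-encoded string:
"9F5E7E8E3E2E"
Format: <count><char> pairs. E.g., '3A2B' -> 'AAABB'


Expanding each <count><char> pair:
  9F -> 'FFFFFFFFF'
  5E -> 'EEEEE'
  7E -> 'EEEEEEE'
  8E -> 'EEEEEEEE'
  3E -> 'EEE'
  2E -> 'EE'

Decoded = FFFFFFFFFEEEEEEEEEEEEEEEEEEEEEEEEE


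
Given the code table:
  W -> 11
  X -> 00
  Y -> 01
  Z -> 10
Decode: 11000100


Decoding:
11 -> W
00 -> X
01 -> Y
00 -> X


Result: WXYX


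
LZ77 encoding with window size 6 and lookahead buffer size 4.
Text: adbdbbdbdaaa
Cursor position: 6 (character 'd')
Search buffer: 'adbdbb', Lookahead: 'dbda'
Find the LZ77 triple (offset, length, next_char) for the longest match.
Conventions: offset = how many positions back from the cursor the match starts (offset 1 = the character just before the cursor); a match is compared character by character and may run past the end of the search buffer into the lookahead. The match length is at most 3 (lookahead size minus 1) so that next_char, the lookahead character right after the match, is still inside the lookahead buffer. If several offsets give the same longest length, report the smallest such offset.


Try each offset into the search buffer:
  offset=1 (pos 5, char 'b'): match length 0
  offset=2 (pos 4, char 'b'): match length 0
  offset=3 (pos 3, char 'd'): match length 2
  offset=4 (pos 2, char 'b'): match length 0
  offset=5 (pos 1, char 'd'): match length 3
  offset=6 (pos 0, char 'a'): match length 0
Longest match has length 3 at offset 5.
next_char = character at position 6 + 3 = 9 -> 'a'

Best match: offset=5, length=3 (matching 'dbd' starting at position 1)
LZ77 triple: (5, 3, 'a')


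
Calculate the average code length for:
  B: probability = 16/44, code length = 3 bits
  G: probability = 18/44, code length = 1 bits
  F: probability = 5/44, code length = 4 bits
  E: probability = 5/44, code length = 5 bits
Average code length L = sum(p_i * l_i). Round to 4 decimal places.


Weighted contributions p_i * l_i:
  B: (16/44) * 3 = 48/44
  G: (18/44) * 1 = 18/44
  F: (5/44) * 4 = 20/44
  E: (5/44) * 5 = 25/44
Sum = (48 + 18 + 20 + 25)/44 = 111/44

L = 111/44 = 2.5227 bits/symbol


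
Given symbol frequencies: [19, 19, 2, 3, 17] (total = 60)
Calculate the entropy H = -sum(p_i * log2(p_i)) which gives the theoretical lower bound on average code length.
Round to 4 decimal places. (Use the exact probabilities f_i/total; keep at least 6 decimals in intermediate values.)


Per-symbol terms -p_i * log2(p_i) with p_i = f_i/60:
  p = 19/60 = 0.316667: log2(p) = -1.658963, -p*log2(p) = 0.525338
  p = 19/60 = 0.316667: log2(p) = -1.658963, -p*log2(p) = 0.525338
  p = 2/60 = 0.033333: log2(p) = -4.906891, -p*log2(p) = 0.163563
  p = 3/60 = 0.050000: log2(p) = -4.321928, -p*log2(p) = 0.216096
  p = 17/60 = 0.283333: log2(p) = -1.819428, -p*log2(p) = 0.515505
H = 0.525338 + 0.525338 + 0.163563 + 0.216096 + 0.515505 = 1.945840

H = 1.9458 bits/symbol


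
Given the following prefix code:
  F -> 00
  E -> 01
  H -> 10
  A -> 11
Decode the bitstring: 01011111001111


Decoding step by step:
Bits 01 -> E
Bits 01 -> E
Bits 11 -> A
Bits 11 -> A
Bits 00 -> F
Bits 11 -> A
Bits 11 -> A


Decoded message: EEAAFAA


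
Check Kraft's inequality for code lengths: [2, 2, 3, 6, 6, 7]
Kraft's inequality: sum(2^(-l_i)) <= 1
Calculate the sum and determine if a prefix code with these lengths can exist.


Sum = 2^(-2) + 2^(-2) + 2^(-3) + 2^(-6) + 2^(-6) + 2^(-7)
    = 0.25 + 0.25 + 0.125 + 0.015625 + 0.015625 + 0.0078125
    = 85/128 = 0.6640625
Since 0.6640625 <= 1, Kraft's inequality IS satisfied.
A prefix code with these lengths CAN exist.

Kraft sum = 0.6640625. Satisfied.


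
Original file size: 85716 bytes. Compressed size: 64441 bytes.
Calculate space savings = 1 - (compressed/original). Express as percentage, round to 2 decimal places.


ratio = compressed/original = 64441/85716 = 0.751797
savings = 1 - ratio = 1 - 0.751797 = 0.248203
as a percentage: 0.248203 * 100 = 24.82%

Space savings = 1 - 64441/85716 = 24.82%


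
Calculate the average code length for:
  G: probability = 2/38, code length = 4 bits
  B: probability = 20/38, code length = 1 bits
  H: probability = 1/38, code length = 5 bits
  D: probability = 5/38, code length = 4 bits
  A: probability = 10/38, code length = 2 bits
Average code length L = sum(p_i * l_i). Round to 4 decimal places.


Weighted contributions p_i * l_i:
  G: (2/38) * 4 = 8/38
  B: (20/38) * 1 = 20/38
  H: (1/38) * 5 = 5/38
  D: (5/38) * 4 = 20/38
  A: (10/38) * 2 = 20/38
Sum = (8 + 20 + 5 + 20 + 20)/38 = 73/38

L = 73/38 = 1.9211 bits/symbol


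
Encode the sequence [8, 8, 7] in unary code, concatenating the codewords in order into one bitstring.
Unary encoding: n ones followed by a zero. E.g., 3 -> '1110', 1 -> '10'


Encode each number as n ones followed by a terminating 0:
  8 -> 111111110 (9 bits)
  8 -> 111111110 (9 bits)
  7 -> 11111110 (8 bits)
Total length = 9 + 9 + 8 = 26 bits.

Unary([8, 8, 7]) = 11111111011111111011111110 (26 bits)


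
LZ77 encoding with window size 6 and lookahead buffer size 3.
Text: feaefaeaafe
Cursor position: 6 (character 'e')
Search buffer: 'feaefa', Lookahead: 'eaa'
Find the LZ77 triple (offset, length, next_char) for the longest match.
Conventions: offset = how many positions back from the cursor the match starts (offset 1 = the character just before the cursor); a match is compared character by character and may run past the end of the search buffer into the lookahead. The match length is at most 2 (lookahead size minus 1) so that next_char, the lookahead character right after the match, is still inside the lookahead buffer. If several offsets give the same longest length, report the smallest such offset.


Try each offset into the search buffer:
  offset=1 (pos 5, char 'a'): match length 0
  offset=2 (pos 4, char 'f'): match length 0
  offset=3 (pos 3, char 'e'): match length 1
  offset=4 (pos 2, char 'a'): match length 0
  offset=5 (pos 1, char 'e'): match length 2
  offset=6 (pos 0, char 'f'): match length 0
Longest match has length 2 at offset 5.
next_char = character at position 6 + 2 = 8 -> 'a'

Best match: offset=5, length=2 (matching 'ea' starting at position 1)
LZ77 triple: (5, 2, 'a')
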